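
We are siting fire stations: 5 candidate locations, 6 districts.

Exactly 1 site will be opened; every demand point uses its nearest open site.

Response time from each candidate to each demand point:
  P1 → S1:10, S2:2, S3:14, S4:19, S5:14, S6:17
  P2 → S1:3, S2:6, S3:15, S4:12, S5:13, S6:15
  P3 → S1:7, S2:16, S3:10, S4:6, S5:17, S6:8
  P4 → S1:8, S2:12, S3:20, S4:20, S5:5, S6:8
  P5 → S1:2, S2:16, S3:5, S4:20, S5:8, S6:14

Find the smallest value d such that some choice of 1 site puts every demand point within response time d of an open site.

15

Open {P2}.
  Farthest demand point is S3 at response time 15 (to P2); all others are ≤ 15.
With {P3} the worst case is 17.
With {P1} the worst case is 19.
No size-1 selection achieves below 15.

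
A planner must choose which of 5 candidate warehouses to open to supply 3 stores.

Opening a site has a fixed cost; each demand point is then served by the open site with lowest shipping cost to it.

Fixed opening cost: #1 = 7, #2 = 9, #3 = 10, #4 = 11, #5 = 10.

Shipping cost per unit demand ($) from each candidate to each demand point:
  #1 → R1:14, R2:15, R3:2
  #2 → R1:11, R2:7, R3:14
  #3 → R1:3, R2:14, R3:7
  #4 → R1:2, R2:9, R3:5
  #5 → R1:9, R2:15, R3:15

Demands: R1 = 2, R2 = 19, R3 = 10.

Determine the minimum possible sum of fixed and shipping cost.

Open {#1, #2, #4}: assign each demand point to its cheapest open site.
  R1→#4 2×2=4, R2→#2 19×7=133, R3→#1 10×2=20
  shipping cost 157, fixed 27 → total 184.
Compare {#1, #2, #3}: shipping cost 159 + fixed 26 = 185.
Compare {#1, #2}: shipping cost 175 + fixed 16 = 191.
Compare {#1, #2, #3, #4}: shipping cost 157 + fixed 37 = 194.
All other subsets cost ≥ 185. Minimum total cost: 184.

184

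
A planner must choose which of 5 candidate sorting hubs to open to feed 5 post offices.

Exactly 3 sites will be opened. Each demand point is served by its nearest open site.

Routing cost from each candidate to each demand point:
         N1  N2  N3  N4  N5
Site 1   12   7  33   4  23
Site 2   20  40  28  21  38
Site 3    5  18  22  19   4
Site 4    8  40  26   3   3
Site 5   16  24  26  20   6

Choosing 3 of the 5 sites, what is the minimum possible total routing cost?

40

Open {Site 1, Site 3, Site 4}.
  N1→Site 3 5, N2→Site 1 7, N3→Site 3 22, N4→Site 4 3, N5→Site 4 3  ⇒ total 40.
Compare {Site 1, Site 2, Site 3}: total 42.
Compare {Site 1, Site 3, Site 5}: total 42.
No size-3 selection does better; minimum is 40.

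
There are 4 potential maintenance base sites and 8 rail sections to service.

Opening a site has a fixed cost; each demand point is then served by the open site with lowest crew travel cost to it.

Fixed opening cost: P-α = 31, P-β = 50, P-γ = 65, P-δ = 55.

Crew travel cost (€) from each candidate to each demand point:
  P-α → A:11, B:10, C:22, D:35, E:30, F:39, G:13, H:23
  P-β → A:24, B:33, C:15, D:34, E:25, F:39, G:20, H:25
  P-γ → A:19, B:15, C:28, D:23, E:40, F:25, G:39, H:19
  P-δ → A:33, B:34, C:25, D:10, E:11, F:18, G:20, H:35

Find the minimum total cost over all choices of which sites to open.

Open {P-α, P-δ}: assign each demand point to its cheapest open site.
  A→P-α 11, B→P-α 10, C→P-α 22, D→P-δ 10, E→P-δ 11, F→P-δ 18, G→P-α 13, H→P-α 23
  crew travel cost 118, fixed 86 → total 204.
Compare {P-α}: crew travel cost 183 + fixed 31 = 214.
Compare {P-δ}: crew travel cost 186 + fixed 55 = 241.
Compare {P-α, P-β, P-δ}: crew travel cost 111 + fixed 136 = 247.
All other subsets cost ≥ 214. Minimum total cost: 204.

204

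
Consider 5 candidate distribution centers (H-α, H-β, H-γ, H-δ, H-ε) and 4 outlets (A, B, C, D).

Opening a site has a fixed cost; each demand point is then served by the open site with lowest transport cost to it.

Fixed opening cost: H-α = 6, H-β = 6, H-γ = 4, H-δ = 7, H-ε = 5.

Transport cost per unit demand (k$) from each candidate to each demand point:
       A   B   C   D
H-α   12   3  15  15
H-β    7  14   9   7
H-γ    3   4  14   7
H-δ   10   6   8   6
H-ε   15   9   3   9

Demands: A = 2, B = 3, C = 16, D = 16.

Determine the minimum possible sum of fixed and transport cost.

Open {H-γ, H-δ, H-ε}: assign each demand point to its cheapest open site.
  A→H-γ 2×3=6, B→H-γ 3×4=12, C→H-ε 16×3=48, D→H-δ 16×6=96
  transport cost 162, fixed 16 → total 178.
Compare {H-α, H-γ, H-δ, H-ε}: transport cost 159 + fixed 22 = 181.
Compare {H-β, H-γ, H-δ, H-ε}: transport cost 162 + fixed 22 = 184.
Compare {H-γ, H-ε}: transport cost 178 + fixed 9 = 187.
All other subsets cost ≥ 181. Minimum total cost: 178.

178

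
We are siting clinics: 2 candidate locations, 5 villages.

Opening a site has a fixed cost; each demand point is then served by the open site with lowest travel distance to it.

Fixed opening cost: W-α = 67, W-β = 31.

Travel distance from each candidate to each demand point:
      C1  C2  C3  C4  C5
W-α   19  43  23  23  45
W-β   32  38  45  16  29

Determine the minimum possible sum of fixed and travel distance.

Open {W-β}: assign each demand point to its cheapest open site.
  C1→W-β 32, C2→W-β 38, C3→W-β 45, C4→W-β 16, C5→W-β 29
  travel distance 160, fixed 31 → total 191.
Compare {W-α}: travel distance 153 + fixed 67 = 220.
Compare {W-α, W-β}: travel distance 125 + fixed 98 = 223.

191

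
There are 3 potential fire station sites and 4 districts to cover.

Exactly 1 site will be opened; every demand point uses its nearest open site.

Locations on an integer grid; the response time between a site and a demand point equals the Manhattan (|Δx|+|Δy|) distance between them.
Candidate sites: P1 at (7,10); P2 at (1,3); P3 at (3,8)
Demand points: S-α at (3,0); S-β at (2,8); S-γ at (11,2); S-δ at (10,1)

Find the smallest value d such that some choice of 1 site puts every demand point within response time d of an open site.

Open {P2}.
  Farthest demand point is S-γ at response time 11 (to P2); all others are ≤ 11.
With {P1} the worst case is 14.
With {P3} the worst case is 14.
No size-1 selection achieves below 11.

11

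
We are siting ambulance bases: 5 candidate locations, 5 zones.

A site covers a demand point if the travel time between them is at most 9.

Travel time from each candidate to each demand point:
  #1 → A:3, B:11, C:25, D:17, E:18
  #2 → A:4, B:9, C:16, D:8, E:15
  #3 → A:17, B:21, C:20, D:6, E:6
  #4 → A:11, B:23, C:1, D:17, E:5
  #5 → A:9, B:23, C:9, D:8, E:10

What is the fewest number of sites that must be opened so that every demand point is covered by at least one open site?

Coverage sets (demand points within 9 of each site):
  #1: {A}
  #2: {A, B, D}
  #3: {D, E}
  #4: {C, E}
  #5: {A, C, D}
No single site covers all 5 demand points.
But {#2, #4} covers everything, so the minimum is 2.

2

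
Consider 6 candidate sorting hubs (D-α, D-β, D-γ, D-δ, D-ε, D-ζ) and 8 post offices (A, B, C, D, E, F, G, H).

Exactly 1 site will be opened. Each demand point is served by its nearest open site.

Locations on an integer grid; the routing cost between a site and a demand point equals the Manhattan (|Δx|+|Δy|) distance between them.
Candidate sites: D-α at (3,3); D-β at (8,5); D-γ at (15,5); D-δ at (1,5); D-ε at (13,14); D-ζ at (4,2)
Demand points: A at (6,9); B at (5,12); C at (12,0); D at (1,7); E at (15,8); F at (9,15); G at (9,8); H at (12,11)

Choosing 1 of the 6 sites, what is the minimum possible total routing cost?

Open {D-β}.
  A→D-β 6, B→D-β 10, C→D-β 9, D→D-β 9, E→D-β 10, F→D-β 11, G→D-β 4, H→D-β 10  ⇒ total 69.
Compare {D-ε}: total 83.
Compare {D-γ}: total 91.
No size-1 selection does better; minimum is 69.

69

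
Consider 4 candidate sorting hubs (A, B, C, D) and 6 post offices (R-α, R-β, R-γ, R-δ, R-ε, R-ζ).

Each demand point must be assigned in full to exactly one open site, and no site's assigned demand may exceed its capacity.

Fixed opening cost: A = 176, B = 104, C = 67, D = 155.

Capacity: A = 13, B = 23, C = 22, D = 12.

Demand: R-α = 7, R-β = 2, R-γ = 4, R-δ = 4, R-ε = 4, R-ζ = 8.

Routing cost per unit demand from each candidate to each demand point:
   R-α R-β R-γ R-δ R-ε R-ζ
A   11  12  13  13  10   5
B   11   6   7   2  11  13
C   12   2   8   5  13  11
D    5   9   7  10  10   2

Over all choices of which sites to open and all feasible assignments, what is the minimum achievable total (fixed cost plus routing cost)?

Open {C, D}; cheapest assignment that respects the capacities:
  C (cap 22, load 17): R-α, R-β, R-γ, R-δ — cost 7×12 + 2×2 + 4×8 + 4×5 = 140
  D (cap 12, load 12): R-ε, R-ζ — cost 4×10 + 8×2 = 56
  Shipping 196, fixed 222 → total 418.
  Any other capacity-feasible assignment to {C, D} ships for at least 196.
Compare {B, C}: its best feasible assignment gives total 420.
Compare {B, D}: its best feasible assignment gives total 440.
Every other set of open sites that can feasibly serve all demand totals ≥ 420 even under its best assignment. Minimum: 418.

418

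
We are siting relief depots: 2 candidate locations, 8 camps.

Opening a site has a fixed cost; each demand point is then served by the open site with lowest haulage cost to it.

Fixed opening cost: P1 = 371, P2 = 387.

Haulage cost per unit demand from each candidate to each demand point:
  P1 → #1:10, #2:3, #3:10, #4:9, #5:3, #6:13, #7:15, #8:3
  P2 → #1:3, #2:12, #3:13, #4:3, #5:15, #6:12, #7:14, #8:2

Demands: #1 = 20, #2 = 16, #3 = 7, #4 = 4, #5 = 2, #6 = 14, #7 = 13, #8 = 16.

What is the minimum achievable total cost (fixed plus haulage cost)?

Open {P2}: assign each demand point to its cheapest open site.
  #1→P2 20×3=60, #2→P2 16×12=192, #3→P2 7×13=91, #4→P2 4×3=12, #5→P2 2×15=30, #6→P2 14×12=168, #7→P2 13×14=182, #8→P2 16×2=32
  haulage cost 767, fixed 387 → total 1154.
Compare {P1}: haulage cost 785 + fixed 371 = 1156.
Compare {P1, P2}: haulage cost 578 + fixed 758 = 1336.

1154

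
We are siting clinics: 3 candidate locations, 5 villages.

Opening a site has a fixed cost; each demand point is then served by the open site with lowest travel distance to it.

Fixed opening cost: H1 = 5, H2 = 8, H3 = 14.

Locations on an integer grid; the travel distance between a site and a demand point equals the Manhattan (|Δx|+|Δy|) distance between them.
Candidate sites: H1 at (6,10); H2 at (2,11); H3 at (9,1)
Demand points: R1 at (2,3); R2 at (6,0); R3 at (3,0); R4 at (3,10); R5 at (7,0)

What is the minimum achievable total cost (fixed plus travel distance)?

45

Open {H1, H3}: assign each demand point to its cheapest open site.
  R1→H3 9, R2→H3 4, R3→H3 7, R4→H1 3, R5→H3 3
  travel distance 26, fixed 19 → total 45.
Compare {H2, H3}: travel distance 24 + fixed 22 = 46.
Compare {H1, H2, H3}: travel distance 24 + fixed 27 = 51.
Compare {H3}: travel distance 38 + fixed 14 = 52.
All other subsets cost ≥ 46. Minimum total cost: 45.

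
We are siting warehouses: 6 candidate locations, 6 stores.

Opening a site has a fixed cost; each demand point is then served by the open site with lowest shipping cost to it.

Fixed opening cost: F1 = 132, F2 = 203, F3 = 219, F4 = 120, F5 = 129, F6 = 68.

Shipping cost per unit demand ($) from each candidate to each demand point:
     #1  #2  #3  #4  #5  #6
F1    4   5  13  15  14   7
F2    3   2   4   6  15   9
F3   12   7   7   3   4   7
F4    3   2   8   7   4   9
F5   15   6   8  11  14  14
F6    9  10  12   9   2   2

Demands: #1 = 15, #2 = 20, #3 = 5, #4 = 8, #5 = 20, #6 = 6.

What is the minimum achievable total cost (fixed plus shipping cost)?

Open {F4, F6}: assign each demand point to its cheapest open site.
  #1→F4 15×3=45, #2→F4 20×2=40, #3→F4 5×8=40, #4→F4 8×7=56, #5→F6 20×2=40, #6→F6 6×2=12
  shipping cost 233, fixed 188 → total 421.
Compare {F4}: shipping cost 315 + fixed 120 = 435.
Compare {F2, F6}: shipping cost 205 + fixed 271 = 476.
Compare {F1, F6}: shipping cost 344 + fixed 200 = 544.
All other subsets cost ≥ 435. Minimum total cost: 421.

421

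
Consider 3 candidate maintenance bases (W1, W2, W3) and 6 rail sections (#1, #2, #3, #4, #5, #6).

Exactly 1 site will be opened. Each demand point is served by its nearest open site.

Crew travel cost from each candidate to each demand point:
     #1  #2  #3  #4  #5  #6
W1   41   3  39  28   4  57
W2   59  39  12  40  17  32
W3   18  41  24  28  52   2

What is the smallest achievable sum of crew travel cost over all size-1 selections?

Open {W3}.
  #1→W3 18, #2→W3 41, #3→W3 24, #4→W3 28, #5→W3 52, #6→W3 2  ⇒ total 165.
Compare {W1}: total 172.
Compare {W2}: total 199.

165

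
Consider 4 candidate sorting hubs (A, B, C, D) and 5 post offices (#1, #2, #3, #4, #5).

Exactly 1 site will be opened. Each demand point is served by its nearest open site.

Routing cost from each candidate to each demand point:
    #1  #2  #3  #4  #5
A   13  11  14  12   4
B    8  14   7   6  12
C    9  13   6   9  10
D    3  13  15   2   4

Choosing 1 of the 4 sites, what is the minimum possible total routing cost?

37

Open {D}.
  #1→D 3, #2→D 13, #3→D 15, #4→D 2, #5→D 4  ⇒ total 37.
Compare {B}: total 47.
Compare {C}: total 47.
No size-1 selection does better; minimum is 37.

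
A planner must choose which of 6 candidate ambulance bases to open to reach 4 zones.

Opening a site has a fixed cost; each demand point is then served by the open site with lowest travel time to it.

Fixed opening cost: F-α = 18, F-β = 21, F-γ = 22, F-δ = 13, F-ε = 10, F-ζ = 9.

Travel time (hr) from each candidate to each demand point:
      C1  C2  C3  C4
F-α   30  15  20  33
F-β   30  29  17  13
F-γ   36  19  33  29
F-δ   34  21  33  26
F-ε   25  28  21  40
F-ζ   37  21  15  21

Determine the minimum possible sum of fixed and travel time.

101

Open {F-ε, F-ζ}: assign each demand point to its cheapest open site.
  C1→F-ε 25, C2→F-ζ 21, C3→F-ζ 15, C4→F-ζ 21
  travel time 82, fixed 19 → total 101.
Compare {F-ζ}: travel time 94 + fixed 9 = 103.
Compare {F-α, F-ζ}: travel time 81 + fixed 27 = 108.
Compare {F-β, F-ζ}: travel time 79 + fixed 30 = 109.
All other subsets cost ≥ 103. Minimum total cost: 101.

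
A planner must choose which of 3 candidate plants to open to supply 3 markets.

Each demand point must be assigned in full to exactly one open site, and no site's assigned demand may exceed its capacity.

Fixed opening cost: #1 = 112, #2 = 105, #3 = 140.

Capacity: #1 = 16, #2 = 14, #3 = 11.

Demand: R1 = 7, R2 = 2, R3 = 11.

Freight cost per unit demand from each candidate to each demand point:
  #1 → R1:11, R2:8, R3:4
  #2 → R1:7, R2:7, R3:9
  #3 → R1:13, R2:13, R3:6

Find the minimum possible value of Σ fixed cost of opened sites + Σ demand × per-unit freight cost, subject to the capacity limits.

Open {#1, #2}; cheapest assignment that respects the capacities:
  #1 (cap 16, load 11): R3 — cost 11×4 = 44
  #2 (cap 14, load 9): R1, R2 — cost 7×7 + 2×7 = 63
  Shipping 107, fixed 217 → total 324.
  Any other capacity-feasible assignment to {#1, #2} ships for at least 107.
Compare {#2, #3}: its best feasible assignment gives total 374.
Compare {#1, #3}: its best feasible assignment gives total 403.
Every other set of open sites that can feasibly serve all demand totals ≥ 374 even under its best assignment. Minimum: 324.

324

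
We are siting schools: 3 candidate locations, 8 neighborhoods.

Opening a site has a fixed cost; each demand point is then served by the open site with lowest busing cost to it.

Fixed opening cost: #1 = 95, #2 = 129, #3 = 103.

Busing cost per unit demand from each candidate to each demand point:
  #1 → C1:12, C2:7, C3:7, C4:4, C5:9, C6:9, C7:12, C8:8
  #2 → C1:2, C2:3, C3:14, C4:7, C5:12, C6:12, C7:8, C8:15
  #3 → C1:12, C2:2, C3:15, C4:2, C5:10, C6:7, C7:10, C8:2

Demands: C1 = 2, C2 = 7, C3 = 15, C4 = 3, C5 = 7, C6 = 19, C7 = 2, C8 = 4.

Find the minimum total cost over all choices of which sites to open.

Open {#1, #3}: assign each demand point to its cheapest open site.
  C1→#1 2×12=24, C2→#3 7×2=14, C3→#1 15×7=105, C4→#3 3×2=6, C5→#1 7×9=63, C6→#3 19×7=133, C7→#3 2×10=20, C8→#3 4×2=8
  busing cost 373, fixed 198 → total 571.
Compare {#1}: busing cost 480 + fixed 95 = 575.
Compare {#3}: busing cost 500 + fixed 103 = 603.
Compare {#1, #2}: busing cost 424 + fixed 224 = 648.
All other subsets cost ≥ 575. Minimum total cost: 571.

571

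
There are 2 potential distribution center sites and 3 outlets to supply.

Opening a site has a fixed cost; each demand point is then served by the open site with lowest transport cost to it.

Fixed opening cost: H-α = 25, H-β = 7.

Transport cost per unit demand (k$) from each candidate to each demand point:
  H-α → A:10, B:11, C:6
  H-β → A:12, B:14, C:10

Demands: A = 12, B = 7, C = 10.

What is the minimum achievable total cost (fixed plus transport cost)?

282

Open {H-α}: assign each demand point to its cheapest open site.
  A→H-α 12×10=120, B→H-α 7×11=77, C→H-α 10×6=60
  transport cost 257, fixed 25 → total 282.
Compare {H-α, H-β}: transport cost 257 + fixed 32 = 289.
Compare {H-β}: transport cost 342 + fixed 7 = 349.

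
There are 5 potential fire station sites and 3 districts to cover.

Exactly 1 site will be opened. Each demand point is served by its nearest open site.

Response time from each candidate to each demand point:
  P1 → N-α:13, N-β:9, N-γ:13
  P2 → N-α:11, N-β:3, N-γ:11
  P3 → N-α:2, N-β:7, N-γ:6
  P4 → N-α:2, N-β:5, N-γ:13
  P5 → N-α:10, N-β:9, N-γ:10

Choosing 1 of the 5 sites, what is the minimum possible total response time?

Open {P3}.
  N-α→P3 2, N-β→P3 7, N-γ→P3 6  ⇒ total 15.
Compare {P4}: total 20.
Compare {P2}: total 25.
No size-1 selection does better; minimum is 15.

15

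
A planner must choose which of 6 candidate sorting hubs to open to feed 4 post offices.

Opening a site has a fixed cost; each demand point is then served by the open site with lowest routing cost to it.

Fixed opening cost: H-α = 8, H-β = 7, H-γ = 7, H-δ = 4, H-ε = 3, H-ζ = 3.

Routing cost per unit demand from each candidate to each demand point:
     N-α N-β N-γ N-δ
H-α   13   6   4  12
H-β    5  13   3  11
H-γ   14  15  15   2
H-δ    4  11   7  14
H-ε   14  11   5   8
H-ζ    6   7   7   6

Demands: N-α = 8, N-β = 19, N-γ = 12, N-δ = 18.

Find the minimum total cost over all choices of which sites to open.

Open {H-α, H-β, H-γ, H-δ}: assign each demand point to its cheapest open site.
  N-α→H-δ 8×4=32, N-β→H-α 19×6=114, N-γ→H-β 12×3=36, N-δ→H-γ 18×2=36
  routing cost 218, fixed 26 → total 244.
Compare {H-α, H-β, H-γ, H-δ, H-ε}: routing cost 218 + fixed 29 = 247.
Compare {H-α, H-β, H-γ, H-δ, H-ζ}: routing cost 218 + fixed 29 = 247.
Compare {H-α, H-β, H-γ}: routing cost 226 + fixed 22 = 248.
All other subsets cost ≥ 247. Minimum total cost: 244.

244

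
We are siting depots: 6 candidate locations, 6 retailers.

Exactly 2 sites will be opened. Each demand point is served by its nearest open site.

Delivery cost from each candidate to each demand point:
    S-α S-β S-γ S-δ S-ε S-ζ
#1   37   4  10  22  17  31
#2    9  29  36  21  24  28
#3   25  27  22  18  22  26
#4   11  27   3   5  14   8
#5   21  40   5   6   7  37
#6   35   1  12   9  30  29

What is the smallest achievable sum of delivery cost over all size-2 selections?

42

Open {#4, #6}.
  S-α→#4 11, S-β→#6 1, S-γ→#4 3, S-δ→#4 5, S-ε→#4 14, S-ζ→#4 8  ⇒ total 42.
Compare {#1, #4}: total 45.
Compare {#4, #5}: total 61.
No size-2 selection does better; minimum is 42.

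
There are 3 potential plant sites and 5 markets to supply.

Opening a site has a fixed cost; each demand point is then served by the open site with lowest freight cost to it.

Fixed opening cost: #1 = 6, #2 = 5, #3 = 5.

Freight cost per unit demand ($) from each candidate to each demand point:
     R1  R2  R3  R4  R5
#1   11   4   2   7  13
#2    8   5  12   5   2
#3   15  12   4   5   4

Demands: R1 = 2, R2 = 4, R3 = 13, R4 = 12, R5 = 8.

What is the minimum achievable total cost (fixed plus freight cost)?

145

Open {#1, #2}: assign each demand point to its cheapest open site.
  R1→#2 2×8=16, R2→#1 4×4=16, R3→#1 13×2=26, R4→#2 12×5=60, R5→#2 8×2=16
  freight cost 134, fixed 11 → total 145.
Compare {#1, #2, #3}: freight cost 134 + fixed 16 = 150.
Compare {#1, #3}: freight cost 156 + fixed 11 = 167.
Compare {#2, #3}: freight cost 164 + fixed 10 = 174.
All other subsets cost ≥ 150. Minimum total cost: 145.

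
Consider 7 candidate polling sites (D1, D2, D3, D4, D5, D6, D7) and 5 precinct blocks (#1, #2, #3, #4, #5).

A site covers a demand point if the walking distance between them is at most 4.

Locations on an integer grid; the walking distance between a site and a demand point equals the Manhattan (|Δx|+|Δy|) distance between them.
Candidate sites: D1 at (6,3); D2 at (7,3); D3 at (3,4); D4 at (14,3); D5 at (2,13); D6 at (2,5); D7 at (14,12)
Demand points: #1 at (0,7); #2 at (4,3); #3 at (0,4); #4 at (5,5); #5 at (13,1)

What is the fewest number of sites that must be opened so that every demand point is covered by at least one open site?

Coverage sets (demand points within 4 of each site):
  D1: {#2, #4}
  D2: {#2, #4}
  D3: {#2, #3, #4}
  D4: {#5}
  D5: {}
  D6: {#1, #2, #3, #4}
  D7: {}
No single site covers all 5 demand points.
But {D4, D6} covers everything, so the minimum is 2.

2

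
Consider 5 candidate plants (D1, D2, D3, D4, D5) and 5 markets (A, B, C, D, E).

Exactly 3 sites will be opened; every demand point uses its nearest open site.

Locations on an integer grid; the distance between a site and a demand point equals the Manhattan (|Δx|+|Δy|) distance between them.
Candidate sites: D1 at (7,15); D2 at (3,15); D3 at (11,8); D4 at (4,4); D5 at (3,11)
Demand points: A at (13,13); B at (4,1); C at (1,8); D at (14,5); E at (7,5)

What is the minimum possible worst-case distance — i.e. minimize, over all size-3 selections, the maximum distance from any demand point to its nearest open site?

7

Open {D1, D3, D4}.
  Farthest demand point is A at distance 7 (to D3); all others are ≤ 7.
With {D2, D3, D4} the worst case is 7.
With {D3, D4, D5} the worst case is 7.
No size-3 selection achieves below 7.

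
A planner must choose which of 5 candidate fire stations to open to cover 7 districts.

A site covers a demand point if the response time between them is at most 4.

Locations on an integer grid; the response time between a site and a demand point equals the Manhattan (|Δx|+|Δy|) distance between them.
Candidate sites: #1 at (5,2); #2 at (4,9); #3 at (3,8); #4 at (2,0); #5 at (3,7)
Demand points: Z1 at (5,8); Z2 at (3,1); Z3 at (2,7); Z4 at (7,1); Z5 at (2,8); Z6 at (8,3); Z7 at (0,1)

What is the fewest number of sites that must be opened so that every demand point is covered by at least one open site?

3

Coverage sets (demand points within 4 of each site):
  #1: {Z2, Z4, Z6}
  #2: {Z1, Z3, Z5}
  #3: {Z1, Z3, Z5}
  #4: {Z2, Z7}
  #5: {Z1, Z3, Z5}
No 2 sites suffice: every size-2 union leaves at least one demand point uncovered.
But {#1, #2, #4} covers everything, so the minimum is 3.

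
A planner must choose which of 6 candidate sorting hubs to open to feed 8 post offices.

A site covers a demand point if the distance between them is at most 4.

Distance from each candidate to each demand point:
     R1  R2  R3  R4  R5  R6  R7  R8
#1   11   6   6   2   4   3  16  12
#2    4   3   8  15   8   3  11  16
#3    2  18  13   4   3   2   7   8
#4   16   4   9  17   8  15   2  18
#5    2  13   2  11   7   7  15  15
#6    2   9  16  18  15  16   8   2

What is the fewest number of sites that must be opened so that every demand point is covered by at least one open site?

4

Coverage sets (demand points within 4 of each site):
  #1: {R4, R5, R6}
  #2: {R1, R2, R6}
  #3: {R1, R4, R5, R6}
  #4: {R2, R7}
  #5: {R1, R3}
  #6: {R1, R8}
No 3 sites suffice: every size-3 union leaves at least one demand point uncovered.
But {#1, #4, #5, #6} covers everything, so the minimum is 4.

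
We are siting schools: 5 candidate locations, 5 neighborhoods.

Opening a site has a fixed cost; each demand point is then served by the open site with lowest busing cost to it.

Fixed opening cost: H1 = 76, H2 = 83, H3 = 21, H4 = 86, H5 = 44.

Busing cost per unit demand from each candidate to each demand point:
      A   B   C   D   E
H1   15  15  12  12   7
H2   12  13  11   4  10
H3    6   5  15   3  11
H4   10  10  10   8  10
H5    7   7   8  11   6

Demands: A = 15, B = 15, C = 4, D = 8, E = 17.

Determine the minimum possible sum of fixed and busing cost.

Open {H3, H5}: assign each demand point to its cheapest open site.
  A→H3 15×6=90, B→H3 15×5=75, C→H5 4×8=32, D→H3 8×3=24, E→H5 17×6=102
  busing cost 323, fixed 65 → total 388.
Compare {H1, H3}: busing cost 356 + fixed 97 = 453.
Compare {H3}: busing cost 436 + fixed 21 = 457.
Compare {H1, H3, H5}: busing cost 323 + fixed 141 = 464.
All other subsets cost ≥ 453. Minimum total cost: 388.

388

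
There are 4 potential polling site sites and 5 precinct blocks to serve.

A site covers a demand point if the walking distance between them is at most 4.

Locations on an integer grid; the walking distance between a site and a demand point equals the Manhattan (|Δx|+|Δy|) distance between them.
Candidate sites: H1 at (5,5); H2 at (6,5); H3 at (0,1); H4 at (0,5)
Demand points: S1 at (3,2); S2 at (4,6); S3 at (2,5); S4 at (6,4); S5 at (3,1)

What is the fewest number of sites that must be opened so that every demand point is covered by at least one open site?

Coverage sets (demand points within 4 of each site):
  H1: {S2, S3, S4}
  H2: {S2, S3, S4}
  H3: {S1, S5}
  H4: {S3}
No single site covers all 5 demand points.
But {H1, H3} covers everything, so the minimum is 2.

2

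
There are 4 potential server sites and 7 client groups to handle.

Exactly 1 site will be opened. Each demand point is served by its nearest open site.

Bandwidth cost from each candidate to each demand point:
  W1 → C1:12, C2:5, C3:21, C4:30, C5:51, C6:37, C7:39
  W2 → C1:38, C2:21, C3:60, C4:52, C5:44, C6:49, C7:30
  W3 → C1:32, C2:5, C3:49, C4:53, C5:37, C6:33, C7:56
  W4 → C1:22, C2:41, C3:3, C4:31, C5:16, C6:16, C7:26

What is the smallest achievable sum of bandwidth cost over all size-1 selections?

Open {W4}.
  C1→W4 22, C2→W4 41, C3→W4 3, C4→W4 31, C5→W4 16, C6→W4 16, C7→W4 26  ⇒ total 155.
Compare {W1}: total 195.
Compare {W3}: total 265.
No size-1 selection does better; minimum is 155.

155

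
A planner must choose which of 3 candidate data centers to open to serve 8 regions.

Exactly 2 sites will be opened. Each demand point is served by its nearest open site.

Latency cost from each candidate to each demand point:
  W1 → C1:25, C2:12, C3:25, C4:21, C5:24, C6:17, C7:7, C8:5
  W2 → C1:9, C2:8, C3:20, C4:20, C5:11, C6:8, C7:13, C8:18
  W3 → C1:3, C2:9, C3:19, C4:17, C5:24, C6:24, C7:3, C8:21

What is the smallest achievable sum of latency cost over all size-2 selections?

Open {W2, W3}.
  C1→W3 3, C2→W2 8, C3→W3 19, C4→W3 17, C5→W2 11, C6→W2 8, C7→W3 3, C8→W2 18  ⇒ total 87.
Compare {W1, W2}: total 88.
Compare {W1, W3}: total 97.

87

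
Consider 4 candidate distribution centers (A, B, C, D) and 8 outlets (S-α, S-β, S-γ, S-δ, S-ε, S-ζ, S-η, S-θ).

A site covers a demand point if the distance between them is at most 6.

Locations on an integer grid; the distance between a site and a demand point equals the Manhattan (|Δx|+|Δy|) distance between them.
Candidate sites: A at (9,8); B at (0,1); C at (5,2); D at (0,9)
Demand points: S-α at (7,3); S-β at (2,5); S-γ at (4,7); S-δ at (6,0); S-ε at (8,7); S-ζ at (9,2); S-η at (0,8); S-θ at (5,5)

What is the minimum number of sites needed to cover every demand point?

Coverage sets (demand points within 6 of each site):
  A: {S-γ, S-ε, S-ζ}
  B: {S-β}
  C: {S-α, S-β, S-γ, S-δ, S-ζ, S-θ}
  D: {S-β, S-γ, S-η}
No 2 sites suffice: every size-2 union leaves at least one demand point uncovered.
But {A, C, D} covers everything, so the minimum is 3.

3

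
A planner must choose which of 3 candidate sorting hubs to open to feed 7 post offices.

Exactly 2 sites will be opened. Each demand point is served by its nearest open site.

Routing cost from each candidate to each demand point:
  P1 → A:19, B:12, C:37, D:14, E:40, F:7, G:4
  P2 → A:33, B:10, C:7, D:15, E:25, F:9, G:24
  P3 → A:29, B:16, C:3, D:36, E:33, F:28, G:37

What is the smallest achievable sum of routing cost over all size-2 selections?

Open {P1, P2}.
  A→P1 19, B→P2 10, C→P2 7, D→P1 14, E→P2 25, F→P1 7, G→P1 4  ⇒ total 86.
Compare {P1, P3}: total 92.
Compare {P2, P3}: total 115.

86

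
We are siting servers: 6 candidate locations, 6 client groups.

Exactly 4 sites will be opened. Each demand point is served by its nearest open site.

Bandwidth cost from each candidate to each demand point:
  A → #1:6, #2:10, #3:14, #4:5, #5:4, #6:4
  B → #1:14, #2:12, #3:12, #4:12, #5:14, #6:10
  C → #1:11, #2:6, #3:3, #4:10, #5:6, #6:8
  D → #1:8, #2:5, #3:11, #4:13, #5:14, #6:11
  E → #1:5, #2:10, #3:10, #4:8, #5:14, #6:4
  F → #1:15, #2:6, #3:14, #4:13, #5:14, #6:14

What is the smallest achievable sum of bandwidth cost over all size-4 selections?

26

Open {A, C, D, E}.
  #1→E 5, #2→D 5, #3→C 3, #4→A 5, #5→A 4, #6→A 4  ⇒ total 26.
Compare {A, B, C, D}: total 27.
Compare {A, B, C, E}: total 27.
No size-4 selection does better; minimum is 26.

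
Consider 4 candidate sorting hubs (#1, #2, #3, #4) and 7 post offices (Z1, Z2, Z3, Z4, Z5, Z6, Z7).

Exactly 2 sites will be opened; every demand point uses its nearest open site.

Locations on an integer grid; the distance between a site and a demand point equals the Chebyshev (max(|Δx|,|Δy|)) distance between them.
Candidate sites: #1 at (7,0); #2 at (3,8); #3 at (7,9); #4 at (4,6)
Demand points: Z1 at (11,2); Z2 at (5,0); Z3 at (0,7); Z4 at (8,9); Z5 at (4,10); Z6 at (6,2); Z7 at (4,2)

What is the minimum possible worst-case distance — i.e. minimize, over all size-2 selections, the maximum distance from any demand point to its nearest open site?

Open {#1, #4}.
  Farthest demand point is Z1 at distance 4 (to #1); all others are ≤ 4.
With {#1, #2} the worst case is 5.
With {#1, #3} the worst case is 7.
No size-2 selection achieves below 4.

4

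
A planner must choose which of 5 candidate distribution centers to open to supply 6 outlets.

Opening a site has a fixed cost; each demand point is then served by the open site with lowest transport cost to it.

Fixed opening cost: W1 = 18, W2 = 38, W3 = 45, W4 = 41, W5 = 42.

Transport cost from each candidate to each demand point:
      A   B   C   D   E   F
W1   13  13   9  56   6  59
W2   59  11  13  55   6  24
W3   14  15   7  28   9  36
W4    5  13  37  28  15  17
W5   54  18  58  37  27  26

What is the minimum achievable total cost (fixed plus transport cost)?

Open {W1, W4}: assign each demand point to its cheapest open site.
  A→W4 5, B→W1 13, C→W1 9, D→W4 28, E→W1 6, F→W4 17
  transport cost 78, fixed 59 → total 137.
Compare {W3}: transport cost 109 + fixed 45 = 154.
Compare {W4}: transport cost 115 + fixed 41 = 156.
Compare {W2, W4}: transport cost 80 + fixed 79 = 159.
All other subsets cost ≥ 154. Minimum total cost: 137.

137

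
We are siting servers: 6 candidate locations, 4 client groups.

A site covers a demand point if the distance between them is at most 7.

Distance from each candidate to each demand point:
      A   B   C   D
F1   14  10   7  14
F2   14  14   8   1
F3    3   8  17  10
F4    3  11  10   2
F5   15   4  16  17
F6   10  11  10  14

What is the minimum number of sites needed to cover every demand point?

3

Coverage sets (demand points within 7 of each site):
  F1: {C}
  F2: {D}
  F3: {A}
  F4: {A, D}
  F5: {B}
  F6: {}
No 2 sites suffice: every size-2 union leaves at least one demand point uncovered.
But {F1, F4, F5} covers everything, so the minimum is 3.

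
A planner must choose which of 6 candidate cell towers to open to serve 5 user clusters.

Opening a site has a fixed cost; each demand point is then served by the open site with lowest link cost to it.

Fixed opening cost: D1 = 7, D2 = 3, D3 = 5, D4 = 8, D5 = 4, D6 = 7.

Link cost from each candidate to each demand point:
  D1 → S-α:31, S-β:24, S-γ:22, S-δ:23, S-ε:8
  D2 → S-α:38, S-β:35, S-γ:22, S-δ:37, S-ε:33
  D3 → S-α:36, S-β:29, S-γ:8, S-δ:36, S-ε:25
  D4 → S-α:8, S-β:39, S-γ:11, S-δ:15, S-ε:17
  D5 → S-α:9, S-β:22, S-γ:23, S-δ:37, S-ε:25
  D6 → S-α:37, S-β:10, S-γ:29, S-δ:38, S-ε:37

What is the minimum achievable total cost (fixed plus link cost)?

74

Open {D1, D4, D6}: assign each demand point to its cheapest open site.
  S-α→D4 8, S-β→D6 10, S-γ→D4 11, S-δ→D4 15, S-ε→D1 8
  link cost 52, fixed 22 → total 74.
Compare {D4, D6}: link cost 61 + fixed 15 = 76.
Compare {D1, D3, D4, D6}: link cost 49 + fixed 27 = 76.
Compare {D1, D2, D4, D6}: link cost 52 + fixed 25 = 77.
All other subsets cost ≥ 76. Minimum total cost: 74.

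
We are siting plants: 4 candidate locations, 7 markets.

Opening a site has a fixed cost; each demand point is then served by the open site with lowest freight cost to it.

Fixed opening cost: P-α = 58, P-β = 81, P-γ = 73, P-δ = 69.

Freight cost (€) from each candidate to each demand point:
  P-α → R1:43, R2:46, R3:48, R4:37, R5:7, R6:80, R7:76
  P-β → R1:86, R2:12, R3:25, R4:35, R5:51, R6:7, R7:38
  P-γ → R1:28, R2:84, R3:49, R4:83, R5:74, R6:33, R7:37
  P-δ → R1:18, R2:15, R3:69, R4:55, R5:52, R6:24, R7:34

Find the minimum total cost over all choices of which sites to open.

306

Open {P-α, P-β}: assign each demand point to its cheapest open site.
  R1→P-α 43, R2→P-β 12, R3→P-β 25, R4→P-β 35, R5→P-α 7, R6→P-β 7, R7→P-β 38
  freight cost 167, fixed 139 → total 306.
Compare {P-α, P-δ}: freight cost 183 + fixed 127 = 310.
Compare {P-β, P-δ}: freight cost 182 + fixed 150 = 332.
Compare {P-β}: freight cost 254 + fixed 81 = 335.
All other subsets cost ≥ 310. Minimum total cost: 306.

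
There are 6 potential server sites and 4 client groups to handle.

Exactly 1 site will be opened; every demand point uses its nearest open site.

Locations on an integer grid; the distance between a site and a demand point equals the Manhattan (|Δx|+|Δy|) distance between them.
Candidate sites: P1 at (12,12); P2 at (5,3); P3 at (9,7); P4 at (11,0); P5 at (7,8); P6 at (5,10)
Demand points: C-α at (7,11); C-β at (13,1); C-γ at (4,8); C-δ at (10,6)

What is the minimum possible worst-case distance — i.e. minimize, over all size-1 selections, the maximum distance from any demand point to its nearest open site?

10

Open {P2}.
  Farthest demand point is C-α at distance 10 (to P2); all others are ≤ 10.
With {P3} the worst case is 10.
With {P1} the worst case is 12.
No size-1 selection achieves below 10.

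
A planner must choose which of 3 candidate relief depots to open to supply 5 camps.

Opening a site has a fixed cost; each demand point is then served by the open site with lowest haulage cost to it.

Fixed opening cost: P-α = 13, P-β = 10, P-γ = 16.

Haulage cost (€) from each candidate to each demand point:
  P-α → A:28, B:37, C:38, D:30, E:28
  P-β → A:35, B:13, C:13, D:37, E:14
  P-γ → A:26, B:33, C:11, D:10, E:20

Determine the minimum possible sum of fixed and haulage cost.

100

Open {P-β, P-γ}: assign each demand point to its cheapest open site.
  A→P-γ 26, B→P-β 13, C→P-γ 11, D→P-γ 10, E→P-β 14
  haulage cost 74, fixed 26 → total 100.
Compare {P-α, P-β, P-γ}: haulage cost 74 + fixed 39 = 113.
Compare {P-γ}: haulage cost 100 + fixed 16 = 116.
Compare {P-α, P-β}: haulage cost 98 + fixed 23 = 121.
All other subsets cost ≥ 113. Minimum total cost: 100.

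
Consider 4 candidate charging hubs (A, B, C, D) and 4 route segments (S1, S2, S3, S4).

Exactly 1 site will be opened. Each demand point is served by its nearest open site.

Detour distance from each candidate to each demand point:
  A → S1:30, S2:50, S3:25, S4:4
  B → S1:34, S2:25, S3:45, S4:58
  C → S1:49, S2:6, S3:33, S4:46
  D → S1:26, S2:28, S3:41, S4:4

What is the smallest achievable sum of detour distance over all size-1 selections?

99

Open {D}.
  S1→D 26, S2→D 28, S3→D 41, S4→D 4  ⇒ total 99.
Compare {A}: total 109.
Compare {C}: total 134.
No size-1 selection does better; minimum is 99.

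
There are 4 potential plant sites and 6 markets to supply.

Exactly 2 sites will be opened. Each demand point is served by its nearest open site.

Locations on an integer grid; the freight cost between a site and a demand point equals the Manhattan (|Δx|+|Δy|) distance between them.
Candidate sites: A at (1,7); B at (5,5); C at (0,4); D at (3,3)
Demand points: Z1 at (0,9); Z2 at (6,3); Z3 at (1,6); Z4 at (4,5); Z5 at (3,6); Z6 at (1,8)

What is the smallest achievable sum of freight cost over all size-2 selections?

Open {A, B}.
  Z1→A 3, Z2→B 3, Z3→A 1, Z4→B 1, Z5→A 3, Z6→A 1  ⇒ total 12.
Compare {A, D}: total 14.
Compare {A, C}: total 20.
No size-2 selection does better; minimum is 12.

12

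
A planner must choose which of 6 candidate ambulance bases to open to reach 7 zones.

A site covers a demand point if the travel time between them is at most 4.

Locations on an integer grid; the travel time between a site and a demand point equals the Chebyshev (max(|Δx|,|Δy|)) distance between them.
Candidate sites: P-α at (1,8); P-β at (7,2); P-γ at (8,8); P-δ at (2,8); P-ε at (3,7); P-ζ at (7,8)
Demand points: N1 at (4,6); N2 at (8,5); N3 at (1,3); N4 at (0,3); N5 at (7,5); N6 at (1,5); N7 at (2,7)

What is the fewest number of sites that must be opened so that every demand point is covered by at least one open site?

2

Coverage sets (demand points within 4 of each site):
  P-α: {N1, N6, N7}
  P-β: {N1, N2, N5}
  P-γ: {N1, N2, N5}
  P-δ: {N1, N6, N7}
  P-ε: {N1, N3, N4, N5, N6, N7}
  P-ζ: {N1, N2, N5}
No single site covers all 7 demand points.
But {P-β, P-ε} covers everything, so the minimum is 2.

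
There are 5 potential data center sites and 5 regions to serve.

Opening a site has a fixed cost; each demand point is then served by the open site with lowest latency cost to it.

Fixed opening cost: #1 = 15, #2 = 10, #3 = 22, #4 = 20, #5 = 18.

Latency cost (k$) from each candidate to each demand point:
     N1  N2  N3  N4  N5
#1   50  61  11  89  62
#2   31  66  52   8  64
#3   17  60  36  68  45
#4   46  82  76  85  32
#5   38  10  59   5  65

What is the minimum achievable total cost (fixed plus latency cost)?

Open {#1, #3, #5}: assign each demand point to its cheapest open site.
  N1→#3 17, N2→#5 10, N3→#1 11, N4→#5 5, N5→#3 45
  latency cost 88, fixed 55 → total 143.
Compare {#1, #4, #5}: latency cost 96 + fixed 53 = 149.
Compare {#1, #3, #4, #5}: latency cost 75 + fixed 75 = 150.
Compare {#1, #2, #4, #5}: latency cost 89 + fixed 63 = 152.
All other subsets cost ≥ 149. Minimum total cost: 143.

143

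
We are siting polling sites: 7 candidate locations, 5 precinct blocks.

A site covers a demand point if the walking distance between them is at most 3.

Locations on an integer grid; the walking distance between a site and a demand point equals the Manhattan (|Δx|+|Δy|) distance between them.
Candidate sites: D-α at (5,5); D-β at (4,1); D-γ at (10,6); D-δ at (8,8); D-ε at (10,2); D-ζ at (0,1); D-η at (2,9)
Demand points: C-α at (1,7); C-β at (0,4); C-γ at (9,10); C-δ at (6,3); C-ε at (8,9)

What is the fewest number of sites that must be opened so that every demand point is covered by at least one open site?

4

Coverage sets (demand points within 3 of each site):
  D-α: {C-δ}
  D-β: {}
  D-γ: {}
  D-δ: {C-γ, C-ε}
  D-ε: {}
  D-ζ: {C-β}
  D-η: {C-α}
No 3 sites suffice: every size-3 union leaves at least one demand point uncovered.
But {D-α, D-δ, D-ζ, D-η} covers everything, so the minimum is 4.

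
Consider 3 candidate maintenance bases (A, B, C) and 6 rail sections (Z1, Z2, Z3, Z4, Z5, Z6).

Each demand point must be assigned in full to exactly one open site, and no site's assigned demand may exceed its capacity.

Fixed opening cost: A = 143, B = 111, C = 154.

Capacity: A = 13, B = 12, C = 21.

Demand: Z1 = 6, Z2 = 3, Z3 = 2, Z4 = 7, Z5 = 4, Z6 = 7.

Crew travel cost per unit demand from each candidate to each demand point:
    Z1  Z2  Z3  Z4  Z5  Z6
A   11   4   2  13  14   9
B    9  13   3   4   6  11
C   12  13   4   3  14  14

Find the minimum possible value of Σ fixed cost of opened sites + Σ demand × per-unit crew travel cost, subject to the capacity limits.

506

Open {B, C}; cheapest assignment that respects the capacities:
  B (cap 12, load 11): Z5, Z6 — cost 4×6 + 7×11 = 101
  C (cap 21, load 18): Z1, Z2, Z3, Z4 — cost 6×12 + 3×13 + 2×4 + 7×3 = 140
  Shipping 241, fixed 265 → total 506.
  Any other capacity-feasible assignment to {B, C} ships for at least 241.
Compare {A, C}: its best feasible assignment gives total 525.
Compare {A, B, C}: its best feasible assignment gives total 586.
Every other set of open sites that can feasibly serve all demand totals ≥ 525 even under its best assignment. Minimum: 506.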